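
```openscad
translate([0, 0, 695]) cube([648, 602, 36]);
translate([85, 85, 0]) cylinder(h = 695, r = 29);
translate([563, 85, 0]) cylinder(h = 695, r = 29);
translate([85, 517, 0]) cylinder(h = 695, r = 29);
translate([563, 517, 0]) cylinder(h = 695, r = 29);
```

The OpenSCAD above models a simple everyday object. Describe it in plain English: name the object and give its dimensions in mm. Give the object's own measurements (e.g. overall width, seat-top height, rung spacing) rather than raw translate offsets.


A table: top 648 mm (x) × 602 mm (y), 36 mm thick, upper face at z = 731 mm, on four round legs of 58 mm diameter, each leg's bounding box inset 56 mm from the nearest pair of top edges from z = 0 to the bottom of the top.


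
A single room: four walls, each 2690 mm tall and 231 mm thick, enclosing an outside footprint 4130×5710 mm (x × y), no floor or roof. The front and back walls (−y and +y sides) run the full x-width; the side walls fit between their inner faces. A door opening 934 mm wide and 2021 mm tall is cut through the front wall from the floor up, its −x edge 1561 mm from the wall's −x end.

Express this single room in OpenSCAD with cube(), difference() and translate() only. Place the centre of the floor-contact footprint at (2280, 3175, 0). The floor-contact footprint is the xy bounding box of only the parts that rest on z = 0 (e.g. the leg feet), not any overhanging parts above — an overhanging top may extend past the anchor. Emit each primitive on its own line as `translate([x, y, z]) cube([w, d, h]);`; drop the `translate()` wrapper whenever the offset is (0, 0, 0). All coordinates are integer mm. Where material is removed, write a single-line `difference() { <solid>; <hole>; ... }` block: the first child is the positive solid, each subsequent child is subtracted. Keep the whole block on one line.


difference() { translate([215, 320, 0]) cube([4130, 231, 2690]); translate([1776, 320, 0]) cube([934, 231, 2021]); }
translate([215, 5799, 0]) cube([4130, 231, 2690]);
translate([215, 551, 0]) cube([231, 5248, 2690]);
translate([4114, 551, 0]) cube([231, 5248, 2690]);


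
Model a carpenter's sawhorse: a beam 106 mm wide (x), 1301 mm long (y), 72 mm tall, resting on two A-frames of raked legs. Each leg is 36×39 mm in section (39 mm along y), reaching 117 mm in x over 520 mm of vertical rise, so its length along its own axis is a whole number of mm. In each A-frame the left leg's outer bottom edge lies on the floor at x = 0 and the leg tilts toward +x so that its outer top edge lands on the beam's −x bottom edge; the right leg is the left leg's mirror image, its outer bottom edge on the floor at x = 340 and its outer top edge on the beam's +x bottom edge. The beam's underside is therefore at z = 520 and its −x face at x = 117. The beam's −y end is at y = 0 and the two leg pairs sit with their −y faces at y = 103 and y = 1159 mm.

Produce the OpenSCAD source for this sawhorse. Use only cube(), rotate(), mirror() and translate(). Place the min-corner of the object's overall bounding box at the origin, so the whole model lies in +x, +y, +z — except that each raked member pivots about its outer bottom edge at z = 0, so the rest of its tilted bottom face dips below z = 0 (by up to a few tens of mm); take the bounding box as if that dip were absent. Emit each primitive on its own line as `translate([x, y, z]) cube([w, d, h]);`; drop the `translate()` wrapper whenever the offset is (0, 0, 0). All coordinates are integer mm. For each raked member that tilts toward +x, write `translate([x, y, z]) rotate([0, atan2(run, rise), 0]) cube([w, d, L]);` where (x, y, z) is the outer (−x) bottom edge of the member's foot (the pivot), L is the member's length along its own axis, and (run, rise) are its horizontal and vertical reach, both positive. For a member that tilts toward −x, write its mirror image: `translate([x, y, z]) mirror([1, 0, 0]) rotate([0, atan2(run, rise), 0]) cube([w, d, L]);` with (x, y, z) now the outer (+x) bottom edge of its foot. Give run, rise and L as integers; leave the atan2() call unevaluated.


// leg length = √(117² + 520²) = 533
// right-leg outer foot x = 2·117 + 106 = 340
// beam min-corner = (117, 0, 520)
translate([117, 0, 520]) cube([106, 1301, 72]);
translate([0, 103, 0]) rotate([0, atan2(117, 520), 0]) cube([36, 39, 533]);
translate([340, 103, 0]) mirror([1, 0, 0]) rotate([0, atan2(117, 520), 0]) cube([36, 39, 533]);
translate([0, 1159, 0]) rotate([0, atan2(117, 520), 0]) cube([36, 39, 533]);
translate([340, 1159, 0]) mirror([1, 0, 0]) rotate([0, atan2(117, 520), 0]) cube([36, 39, 533]);


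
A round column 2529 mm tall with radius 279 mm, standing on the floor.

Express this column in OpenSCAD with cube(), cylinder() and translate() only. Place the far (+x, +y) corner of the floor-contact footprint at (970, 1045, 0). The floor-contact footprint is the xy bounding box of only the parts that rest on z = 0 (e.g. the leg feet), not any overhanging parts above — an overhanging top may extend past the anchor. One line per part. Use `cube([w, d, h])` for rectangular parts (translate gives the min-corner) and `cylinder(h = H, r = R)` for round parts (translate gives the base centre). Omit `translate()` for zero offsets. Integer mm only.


translate([691, 766, 0]) cylinder(h = 2529, r = 279);


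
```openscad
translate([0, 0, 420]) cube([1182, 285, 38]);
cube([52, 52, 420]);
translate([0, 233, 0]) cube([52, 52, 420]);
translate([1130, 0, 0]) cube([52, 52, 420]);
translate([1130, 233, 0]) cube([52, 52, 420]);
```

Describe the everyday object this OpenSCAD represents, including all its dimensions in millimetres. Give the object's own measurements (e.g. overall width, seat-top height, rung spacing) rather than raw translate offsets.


A long wooden bench with a 1182 mm (x) × 285 mm (y) seat, 38 mm thick, its top surface 458 mm above the floor. Four 52 mm square legs at the seat corners, flush with the edges, run from z = 0 to the seat underside.


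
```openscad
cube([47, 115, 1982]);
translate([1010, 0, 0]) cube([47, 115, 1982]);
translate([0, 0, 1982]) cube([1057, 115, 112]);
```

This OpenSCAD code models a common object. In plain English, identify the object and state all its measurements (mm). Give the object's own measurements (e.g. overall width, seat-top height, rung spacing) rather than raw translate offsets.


A door frame. The clear opening is 963 mm wide and 1982 mm high. Two 47 mm wide jambs, 115 mm deep, stand either side of the opening from the floor to the top of the opening. A 112 mm thick head sits across the top of both jambs, spanning the full outside width of the frame.


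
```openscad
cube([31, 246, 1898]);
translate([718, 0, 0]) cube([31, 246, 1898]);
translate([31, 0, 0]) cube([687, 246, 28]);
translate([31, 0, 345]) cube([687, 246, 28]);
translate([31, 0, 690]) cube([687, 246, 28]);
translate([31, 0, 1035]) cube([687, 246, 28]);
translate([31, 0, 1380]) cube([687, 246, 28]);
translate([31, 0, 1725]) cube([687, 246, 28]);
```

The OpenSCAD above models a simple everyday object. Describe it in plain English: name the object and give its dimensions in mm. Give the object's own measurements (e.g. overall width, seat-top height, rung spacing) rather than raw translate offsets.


An open bookshelf. Two side panels, each 31 mm thick, 246 mm deep and 1898 mm tall, stand 749 mm apart (outside-to-outside). Between them sit 6 shelves, each 28 mm thick and 246 mm deep, spanning the full gap between the sides. The bottom shelf rests on the floor (its underside at z = 0) and the clear gap between one shelf's top and the next shelf's underside is 317 mm.


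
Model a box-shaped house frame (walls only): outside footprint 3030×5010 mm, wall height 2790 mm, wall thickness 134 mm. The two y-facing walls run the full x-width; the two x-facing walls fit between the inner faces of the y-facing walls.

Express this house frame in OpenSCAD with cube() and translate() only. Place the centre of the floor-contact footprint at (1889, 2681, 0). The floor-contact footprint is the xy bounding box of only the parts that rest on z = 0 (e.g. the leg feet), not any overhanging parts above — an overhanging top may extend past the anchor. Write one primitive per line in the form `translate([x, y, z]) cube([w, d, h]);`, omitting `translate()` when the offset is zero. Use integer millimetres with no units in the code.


translate([374, 176, 0]) cube([3030, 134, 2790]);
translate([374, 5052, 0]) cube([3030, 134, 2790]);
translate([374, 310, 0]) cube([134, 4742, 2790]);
translate([3270, 310, 0]) cube([134, 4742, 2790]);


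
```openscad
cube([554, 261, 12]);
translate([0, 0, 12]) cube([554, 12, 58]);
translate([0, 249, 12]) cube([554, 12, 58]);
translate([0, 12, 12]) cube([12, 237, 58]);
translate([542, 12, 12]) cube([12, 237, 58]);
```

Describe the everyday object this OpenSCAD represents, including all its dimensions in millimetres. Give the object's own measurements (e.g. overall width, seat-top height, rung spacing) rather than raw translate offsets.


An open-topped rectangular box: outside dimensions 554×261×70 mm, with a uniform wall and base thickness of 12 mm. The base is a full 554×261 slab on the floor; four walls sit on top of the base. The front and back walls (the −y and +y sides) span the full width; the two side walls fit between them.


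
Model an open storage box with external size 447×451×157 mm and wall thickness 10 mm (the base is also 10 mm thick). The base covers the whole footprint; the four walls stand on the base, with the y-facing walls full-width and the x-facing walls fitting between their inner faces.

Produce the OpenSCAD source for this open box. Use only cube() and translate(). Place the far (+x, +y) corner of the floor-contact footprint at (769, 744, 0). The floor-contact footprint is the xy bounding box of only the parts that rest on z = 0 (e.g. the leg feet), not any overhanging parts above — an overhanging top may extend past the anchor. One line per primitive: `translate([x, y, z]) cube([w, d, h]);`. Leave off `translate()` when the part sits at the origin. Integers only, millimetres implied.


translate([322, 293, 0]) cube([447, 451, 10]);
translate([322, 293, 10]) cube([447, 10, 147]);
translate([322, 734, 10]) cube([447, 10, 147]);
translate([322, 303, 10]) cube([10, 431, 147]);
translate([759, 303, 10]) cube([10, 431, 147]);


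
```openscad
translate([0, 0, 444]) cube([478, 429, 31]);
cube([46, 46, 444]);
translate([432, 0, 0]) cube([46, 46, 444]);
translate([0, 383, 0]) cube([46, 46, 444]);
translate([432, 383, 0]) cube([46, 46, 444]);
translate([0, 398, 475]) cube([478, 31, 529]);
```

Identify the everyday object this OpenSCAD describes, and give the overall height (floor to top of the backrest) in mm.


A chair. The overall height is 1004 mm.

A slab on four corner posts with a tall panel at the back — a chair. The seat slab sits at z = 444 with thickness 31, and the 529 mm backrest starts at the seat top, so the overall height is 444 + 31 + 529 = 1004 mm.


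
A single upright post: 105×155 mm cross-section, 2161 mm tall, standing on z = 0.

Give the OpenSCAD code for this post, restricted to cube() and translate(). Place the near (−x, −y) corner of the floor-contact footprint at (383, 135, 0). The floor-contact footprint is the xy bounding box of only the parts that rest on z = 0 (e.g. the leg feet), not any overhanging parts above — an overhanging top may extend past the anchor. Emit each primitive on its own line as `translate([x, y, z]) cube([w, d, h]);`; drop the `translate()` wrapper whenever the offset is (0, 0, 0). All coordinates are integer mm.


translate([383, 135, 0]) cube([105, 155, 2161]);


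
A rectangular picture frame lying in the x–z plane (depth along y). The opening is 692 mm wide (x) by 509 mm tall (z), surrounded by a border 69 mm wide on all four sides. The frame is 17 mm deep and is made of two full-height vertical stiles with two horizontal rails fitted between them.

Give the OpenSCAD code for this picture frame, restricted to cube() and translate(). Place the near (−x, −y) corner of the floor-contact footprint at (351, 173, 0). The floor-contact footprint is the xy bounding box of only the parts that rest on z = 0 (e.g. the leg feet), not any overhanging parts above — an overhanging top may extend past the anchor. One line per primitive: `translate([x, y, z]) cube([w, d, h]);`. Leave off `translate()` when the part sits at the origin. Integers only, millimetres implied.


translate([351, 173, 0]) cube([69, 17, 647]);
translate([1112, 173, 0]) cube([69, 17, 647]);
translate([420, 173, 0]) cube([692, 17, 69]);
translate([420, 173, 578]) cube([692, 17, 69]);


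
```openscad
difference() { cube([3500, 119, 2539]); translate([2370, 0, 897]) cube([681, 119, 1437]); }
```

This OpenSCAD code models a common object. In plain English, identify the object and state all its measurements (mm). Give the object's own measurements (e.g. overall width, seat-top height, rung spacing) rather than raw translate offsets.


A wall 3500 mm long (x), 119 mm thick (y), 2539 mm tall, with a rectangular window opening cut through it. The opening is 681 mm wide and 1437 mm tall; its sill is at z = 897 mm and its near (−x) edge is 2370 mm from the wall's −x end. The opening passes through the full wall thickness.


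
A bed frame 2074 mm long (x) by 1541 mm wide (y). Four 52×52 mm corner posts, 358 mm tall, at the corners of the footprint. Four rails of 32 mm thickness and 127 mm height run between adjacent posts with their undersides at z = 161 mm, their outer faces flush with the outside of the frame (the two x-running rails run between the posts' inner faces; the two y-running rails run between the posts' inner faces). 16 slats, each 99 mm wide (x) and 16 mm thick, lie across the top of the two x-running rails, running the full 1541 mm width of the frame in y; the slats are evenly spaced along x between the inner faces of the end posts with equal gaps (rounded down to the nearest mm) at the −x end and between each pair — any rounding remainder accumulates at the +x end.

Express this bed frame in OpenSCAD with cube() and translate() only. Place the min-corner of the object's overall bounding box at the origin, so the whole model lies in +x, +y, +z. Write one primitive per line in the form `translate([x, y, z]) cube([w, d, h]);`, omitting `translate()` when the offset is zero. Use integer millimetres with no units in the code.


// slat z = rail_z + rail_h = 161 + 127 = 288
// slat gap = ⌊(1970 − 16·99) / 17⌋ = 22
cube([52, 52, 358]);
translate([0, 1489, 0]) cube([52, 52, 358]);
translate([2022, 0, 0]) cube([52, 52, 358]);
translate([2022, 1489, 0]) cube([52, 52, 358]);
translate([52, 0, 161]) cube([1970, 32, 127]);
translate([52, 1509, 161]) cube([1970, 32, 127]);
translate([0, 52, 161]) cube([32, 1437, 127]);
translate([2042, 52, 161]) cube([32, 1437, 127]);
translate([74, 0, 288]) cube([99, 1541, 16]);
translate([195, 0, 288]) cube([99, 1541, 16]);
translate([316, 0, 288]) cube([99, 1541, 16]);
translate([437, 0, 288]) cube([99, 1541, 16]);
translate([558, 0, 288]) cube([99, 1541, 16]);
translate([679, 0, 288]) cube([99, 1541, 16]);
translate([800, 0, 288]) cube([99, 1541, 16]);
translate([921, 0, 288]) cube([99, 1541, 16]);
translate([1042, 0, 288]) cube([99, 1541, 16]);
translate([1163, 0, 288]) cube([99, 1541, 16]);
translate([1284, 0, 288]) cube([99, 1541, 16]);
translate([1405, 0, 288]) cube([99, 1541, 16]);
translate([1526, 0, 288]) cube([99, 1541, 16]);
translate([1647, 0, 288]) cube([99, 1541, 16]);
translate([1768, 0, 288]) cube([99, 1541, 16]);
translate([1889, 0, 288]) cube([99, 1541, 16]);


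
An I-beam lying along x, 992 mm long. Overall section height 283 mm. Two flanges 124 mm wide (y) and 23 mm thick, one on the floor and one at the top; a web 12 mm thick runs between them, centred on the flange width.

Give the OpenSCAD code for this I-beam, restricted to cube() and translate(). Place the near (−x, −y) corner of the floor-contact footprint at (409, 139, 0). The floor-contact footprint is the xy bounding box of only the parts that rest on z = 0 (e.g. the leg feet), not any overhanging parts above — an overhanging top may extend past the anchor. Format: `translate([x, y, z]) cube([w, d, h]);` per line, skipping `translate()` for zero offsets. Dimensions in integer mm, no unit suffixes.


translate([409, 139, 0]) cube([992, 124, 23]);
translate([409, 195, 23]) cube([992, 12, 237]);
translate([409, 139, 260]) cube([992, 124, 23]);


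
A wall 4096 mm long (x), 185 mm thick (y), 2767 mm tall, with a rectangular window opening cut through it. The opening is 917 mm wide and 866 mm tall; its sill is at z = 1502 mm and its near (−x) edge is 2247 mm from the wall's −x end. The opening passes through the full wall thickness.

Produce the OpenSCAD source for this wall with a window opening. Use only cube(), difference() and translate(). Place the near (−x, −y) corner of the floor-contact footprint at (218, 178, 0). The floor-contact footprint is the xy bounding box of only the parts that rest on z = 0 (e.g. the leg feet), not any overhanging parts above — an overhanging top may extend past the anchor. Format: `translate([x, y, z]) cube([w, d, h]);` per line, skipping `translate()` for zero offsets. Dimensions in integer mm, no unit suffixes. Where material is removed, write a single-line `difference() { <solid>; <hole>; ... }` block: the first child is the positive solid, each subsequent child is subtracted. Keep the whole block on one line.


difference() { translate([218, 178, 0]) cube([4096, 185, 2767]); translate([2465, 178, 1502]) cube([917, 185, 866]); }


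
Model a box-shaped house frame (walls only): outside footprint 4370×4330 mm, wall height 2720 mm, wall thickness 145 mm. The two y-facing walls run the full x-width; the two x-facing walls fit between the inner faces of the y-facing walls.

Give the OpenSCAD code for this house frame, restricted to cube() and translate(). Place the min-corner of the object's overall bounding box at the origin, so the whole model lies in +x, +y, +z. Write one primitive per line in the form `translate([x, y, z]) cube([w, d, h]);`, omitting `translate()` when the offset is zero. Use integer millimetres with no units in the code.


cube([4370, 145, 2720]);
translate([0, 4185, 0]) cube([4370, 145, 2720]);
translate([0, 145, 0]) cube([145, 4040, 2720]);
translate([4225, 145, 0]) cube([145, 4040, 2720]);


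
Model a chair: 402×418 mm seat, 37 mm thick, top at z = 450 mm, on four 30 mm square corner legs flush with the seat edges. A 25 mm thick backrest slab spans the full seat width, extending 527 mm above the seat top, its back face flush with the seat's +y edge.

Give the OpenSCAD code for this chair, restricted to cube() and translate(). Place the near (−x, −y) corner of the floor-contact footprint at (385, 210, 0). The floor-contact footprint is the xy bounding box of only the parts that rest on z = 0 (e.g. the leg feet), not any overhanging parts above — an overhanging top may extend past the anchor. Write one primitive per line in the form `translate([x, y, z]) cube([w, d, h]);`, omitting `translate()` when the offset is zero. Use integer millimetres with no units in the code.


translate([385, 210, 413]) cube([402, 418, 37]);
translate([385, 210, 0]) cube([30, 30, 413]);
translate([757, 210, 0]) cube([30, 30, 413]);
translate([385, 598, 0]) cube([30, 30, 413]);
translate([757, 598, 0]) cube([30, 30, 413]);
translate([385, 603, 450]) cube([402, 25, 527]);


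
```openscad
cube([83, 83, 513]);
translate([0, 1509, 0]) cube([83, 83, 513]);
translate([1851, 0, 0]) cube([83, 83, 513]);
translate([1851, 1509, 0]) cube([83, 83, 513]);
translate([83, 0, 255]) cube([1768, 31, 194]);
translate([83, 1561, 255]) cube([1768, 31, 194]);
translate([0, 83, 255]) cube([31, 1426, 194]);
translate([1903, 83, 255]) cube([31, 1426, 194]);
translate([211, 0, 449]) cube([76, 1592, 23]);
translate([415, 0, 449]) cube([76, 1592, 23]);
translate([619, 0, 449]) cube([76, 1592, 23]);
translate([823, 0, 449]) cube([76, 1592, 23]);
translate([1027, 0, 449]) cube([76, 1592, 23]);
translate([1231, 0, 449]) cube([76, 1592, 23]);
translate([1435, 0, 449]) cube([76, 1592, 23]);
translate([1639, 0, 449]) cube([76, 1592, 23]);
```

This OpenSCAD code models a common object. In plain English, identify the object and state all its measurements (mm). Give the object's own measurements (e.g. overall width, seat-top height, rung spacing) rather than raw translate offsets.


A bed frame 1934 mm long (x) by 1592 mm wide (y). Four 83×83 mm corner posts, 513 mm tall, at the corners of the footprint. Four rails of 31 mm thickness and 194 mm height run between adjacent posts with their undersides at z = 255 mm, their outer faces flush with the outside of the frame (the two x-running rails run between the posts' inner faces; the two y-running rails run between the posts' inner faces). 8 slats, each 76 mm wide (x) and 23 mm thick, lie across the top of the two x-running rails, running the full 1592 mm width of the frame in y; along x they sit between the end posts with a 128 mm gap after the −x posts and between neighbouring slats, leaving 136 mm before the +x posts.


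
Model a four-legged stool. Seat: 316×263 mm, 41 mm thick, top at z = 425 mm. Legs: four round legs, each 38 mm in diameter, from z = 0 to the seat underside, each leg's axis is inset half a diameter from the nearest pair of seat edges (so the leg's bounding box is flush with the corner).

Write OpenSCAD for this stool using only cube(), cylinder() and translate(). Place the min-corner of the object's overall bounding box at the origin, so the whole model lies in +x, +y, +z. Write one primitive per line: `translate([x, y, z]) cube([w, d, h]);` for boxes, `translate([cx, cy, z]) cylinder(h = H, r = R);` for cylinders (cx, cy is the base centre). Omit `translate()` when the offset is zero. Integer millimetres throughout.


// leg_h = 425 - 41 = 384
translate([0, 0, 384]) cube([316, 263, 41]);
translate([19, 19, 0]) cylinder(h = 384, r = 19);
translate([297, 19, 0]) cylinder(h = 384, r = 19);
translate([19, 244, 0]) cylinder(h = 384, r = 19);
translate([297, 244, 0]) cylinder(h = 384, r = 19);


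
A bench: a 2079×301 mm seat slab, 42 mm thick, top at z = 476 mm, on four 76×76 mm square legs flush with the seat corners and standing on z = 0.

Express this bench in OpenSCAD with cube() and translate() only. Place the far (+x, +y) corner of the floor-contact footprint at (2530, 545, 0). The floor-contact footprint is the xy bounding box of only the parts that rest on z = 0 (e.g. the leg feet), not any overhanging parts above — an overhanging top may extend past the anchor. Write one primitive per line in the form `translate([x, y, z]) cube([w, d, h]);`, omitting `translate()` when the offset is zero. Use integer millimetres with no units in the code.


translate([451, 244, 434]) cube([2079, 301, 42]);
translate([451, 244, 0]) cube([76, 76, 434]);
translate([451, 469, 0]) cube([76, 76, 434]);
translate([2454, 244, 0]) cube([76, 76, 434]);
translate([2454, 469, 0]) cube([76, 76, 434]);


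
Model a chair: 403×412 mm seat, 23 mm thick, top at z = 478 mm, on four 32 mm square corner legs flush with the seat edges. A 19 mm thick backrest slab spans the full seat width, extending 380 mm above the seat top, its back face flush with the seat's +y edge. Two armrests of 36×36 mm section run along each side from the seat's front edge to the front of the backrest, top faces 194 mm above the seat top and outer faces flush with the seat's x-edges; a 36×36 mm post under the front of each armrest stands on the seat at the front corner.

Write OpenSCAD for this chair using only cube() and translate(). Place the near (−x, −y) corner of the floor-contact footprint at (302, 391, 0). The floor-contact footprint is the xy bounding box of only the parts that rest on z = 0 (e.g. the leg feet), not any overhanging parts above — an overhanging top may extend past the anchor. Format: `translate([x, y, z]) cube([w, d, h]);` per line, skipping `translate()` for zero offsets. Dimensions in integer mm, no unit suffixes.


// leg_h = 478 - 23 = 455
// arm post h = 194 - 36 = 158
translate([302, 391, 455]) cube([403, 412, 23]);
translate([302, 391, 0]) cube([32, 32, 455]);
translate([673, 391, 0]) cube([32, 32, 455]);
translate([302, 771, 0]) cube([32, 32, 455]);
translate([673, 771, 0]) cube([32, 32, 455]);
translate([302, 784, 478]) cube([403, 19, 380]);
translate([302, 391, 636]) cube([36, 393, 36]);
translate([669, 391, 636]) cube([36, 393, 36]);
translate([302, 391, 478]) cube([36, 36, 158]);
translate([669, 391, 478]) cube([36, 36, 158]);


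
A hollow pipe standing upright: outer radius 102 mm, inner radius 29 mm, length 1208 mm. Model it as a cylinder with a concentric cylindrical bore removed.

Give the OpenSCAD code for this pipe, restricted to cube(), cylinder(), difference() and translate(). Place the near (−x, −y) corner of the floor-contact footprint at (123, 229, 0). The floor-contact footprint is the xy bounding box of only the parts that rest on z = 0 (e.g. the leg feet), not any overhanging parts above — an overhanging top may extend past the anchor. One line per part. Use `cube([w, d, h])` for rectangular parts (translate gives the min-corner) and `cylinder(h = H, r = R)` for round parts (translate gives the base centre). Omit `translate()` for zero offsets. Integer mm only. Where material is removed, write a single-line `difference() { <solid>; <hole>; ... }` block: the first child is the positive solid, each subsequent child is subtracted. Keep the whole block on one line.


difference() { translate([225, 331, 0]) cylinder(h = 1208, r = 102); translate([225, 331, 0]) cylinder(h = 1208, r = 29); }


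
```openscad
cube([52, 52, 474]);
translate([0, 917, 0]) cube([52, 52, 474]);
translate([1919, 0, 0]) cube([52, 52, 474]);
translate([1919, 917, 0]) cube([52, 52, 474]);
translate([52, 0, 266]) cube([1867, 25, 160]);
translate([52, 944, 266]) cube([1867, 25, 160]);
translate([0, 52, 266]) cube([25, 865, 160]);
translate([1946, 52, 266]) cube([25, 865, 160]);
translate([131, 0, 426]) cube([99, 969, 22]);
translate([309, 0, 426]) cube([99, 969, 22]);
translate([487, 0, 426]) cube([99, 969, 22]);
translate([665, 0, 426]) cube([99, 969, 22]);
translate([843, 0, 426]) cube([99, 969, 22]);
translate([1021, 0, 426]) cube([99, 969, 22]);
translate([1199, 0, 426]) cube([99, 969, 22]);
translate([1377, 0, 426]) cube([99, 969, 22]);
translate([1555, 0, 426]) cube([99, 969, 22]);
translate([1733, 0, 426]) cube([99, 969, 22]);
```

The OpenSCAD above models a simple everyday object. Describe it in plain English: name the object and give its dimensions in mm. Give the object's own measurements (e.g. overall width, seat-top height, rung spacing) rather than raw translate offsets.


A bed frame 1971 mm long (x) by 969 mm wide (y). Four 52×52 mm corner posts, 474 mm tall, at the corners of the footprint. Four rails of 25 mm thickness and 160 mm height run between adjacent posts with their undersides at z = 266 mm, their outer faces flush with the outside of the frame (the two x-running rails run between the posts' inner faces; the two y-running rails run between the posts' inner faces). 10 slats, each 99 mm wide (x) and 22 mm thick, lie across the top of the two x-running rails, running the full 969 mm width of the frame in y; along x they sit between the end posts with a 79 mm gap after the −x posts and between neighbouring slats, leaving 87 mm before the +x posts.


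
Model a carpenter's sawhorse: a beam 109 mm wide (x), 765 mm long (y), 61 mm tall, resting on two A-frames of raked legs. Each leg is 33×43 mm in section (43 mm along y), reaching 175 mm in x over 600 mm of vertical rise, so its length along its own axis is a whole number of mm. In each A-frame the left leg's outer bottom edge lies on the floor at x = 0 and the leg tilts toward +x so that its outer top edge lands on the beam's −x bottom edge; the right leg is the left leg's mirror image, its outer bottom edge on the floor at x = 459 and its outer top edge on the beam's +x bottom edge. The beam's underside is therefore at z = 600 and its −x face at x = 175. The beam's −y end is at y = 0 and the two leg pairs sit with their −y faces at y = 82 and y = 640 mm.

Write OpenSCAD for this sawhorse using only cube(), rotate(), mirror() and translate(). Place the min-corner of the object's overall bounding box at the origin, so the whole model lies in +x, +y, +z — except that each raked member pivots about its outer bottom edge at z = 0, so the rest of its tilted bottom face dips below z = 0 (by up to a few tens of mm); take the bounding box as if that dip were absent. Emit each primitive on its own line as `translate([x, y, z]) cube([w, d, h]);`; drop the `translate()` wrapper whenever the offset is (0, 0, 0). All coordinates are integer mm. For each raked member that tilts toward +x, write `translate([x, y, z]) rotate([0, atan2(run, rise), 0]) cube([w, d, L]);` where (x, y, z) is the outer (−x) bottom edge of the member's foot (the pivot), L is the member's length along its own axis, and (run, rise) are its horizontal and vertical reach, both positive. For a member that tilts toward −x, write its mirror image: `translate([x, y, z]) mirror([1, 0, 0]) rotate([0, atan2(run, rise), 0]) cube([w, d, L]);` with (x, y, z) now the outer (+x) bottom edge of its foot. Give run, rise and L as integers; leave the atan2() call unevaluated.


translate([175, 0, 600]) cube([109, 765, 61]);
translate([0, 82, 0]) rotate([0, atan2(175, 600), 0]) cube([33, 43, 625]);
translate([459, 82, 0]) mirror([1, 0, 0]) rotate([0, atan2(175, 600), 0]) cube([33, 43, 625]);
translate([0, 640, 0]) rotate([0, atan2(175, 600), 0]) cube([33, 43, 625]);
translate([459, 640, 0]) mirror([1, 0, 0]) rotate([0, atan2(175, 600), 0]) cube([33, 43, 625]);


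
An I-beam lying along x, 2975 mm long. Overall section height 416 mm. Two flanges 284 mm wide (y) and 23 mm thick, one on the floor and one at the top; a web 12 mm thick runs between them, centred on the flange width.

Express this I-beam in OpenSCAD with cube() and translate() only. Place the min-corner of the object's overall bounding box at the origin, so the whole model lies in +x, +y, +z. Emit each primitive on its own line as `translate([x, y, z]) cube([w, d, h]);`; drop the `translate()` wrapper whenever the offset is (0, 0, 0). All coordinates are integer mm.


cube([2975, 284, 23]);
translate([0, 136, 23]) cube([2975, 12, 370]);
translate([0, 0, 393]) cube([2975, 284, 23]);


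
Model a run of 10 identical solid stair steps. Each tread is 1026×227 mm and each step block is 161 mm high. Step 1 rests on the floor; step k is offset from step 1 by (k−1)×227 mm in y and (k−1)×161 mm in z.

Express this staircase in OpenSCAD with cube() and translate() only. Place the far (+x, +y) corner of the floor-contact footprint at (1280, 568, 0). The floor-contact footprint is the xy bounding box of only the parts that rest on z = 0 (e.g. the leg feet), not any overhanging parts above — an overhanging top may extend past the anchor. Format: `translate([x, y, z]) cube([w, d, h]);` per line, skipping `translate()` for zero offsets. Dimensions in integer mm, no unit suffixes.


translate([254, 341, 0]) cube([1026, 227, 161]);
translate([254, 568, 161]) cube([1026, 227, 161]);
translate([254, 795, 322]) cube([1026, 227, 161]);
translate([254, 1022, 483]) cube([1026, 227, 161]);
translate([254, 1249, 644]) cube([1026, 227, 161]);
translate([254, 1476, 805]) cube([1026, 227, 161]);
translate([254, 1703, 966]) cube([1026, 227, 161]);
translate([254, 1930, 1127]) cube([1026, 227, 161]);
translate([254, 2157, 1288]) cube([1026, 227, 161]);
translate([254, 2384, 1449]) cube([1026, 227, 161]);


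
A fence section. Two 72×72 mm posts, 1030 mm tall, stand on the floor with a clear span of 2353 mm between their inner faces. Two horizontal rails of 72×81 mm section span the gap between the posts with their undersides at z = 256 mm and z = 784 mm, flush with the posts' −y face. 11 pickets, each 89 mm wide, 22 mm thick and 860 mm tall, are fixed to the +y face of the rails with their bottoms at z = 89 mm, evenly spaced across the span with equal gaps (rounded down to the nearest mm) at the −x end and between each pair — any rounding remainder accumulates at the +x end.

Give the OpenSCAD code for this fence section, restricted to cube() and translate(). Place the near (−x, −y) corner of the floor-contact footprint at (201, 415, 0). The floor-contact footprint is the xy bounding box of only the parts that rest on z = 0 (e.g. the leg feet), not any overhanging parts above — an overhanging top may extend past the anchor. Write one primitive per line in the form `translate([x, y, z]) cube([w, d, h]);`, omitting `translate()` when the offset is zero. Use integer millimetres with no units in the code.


translate([201, 415, 0]) cube([72, 72, 1030]);
translate([2626, 415, 0]) cube([72, 72, 1030]);
translate([273, 415, 256]) cube([2353, 72, 81]);
translate([273, 415, 784]) cube([2353, 72, 81]);
translate([387, 487, 89]) cube([89, 22, 860]);
translate([590, 487, 89]) cube([89, 22, 860]);
translate([793, 487, 89]) cube([89, 22, 860]);
translate([996, 487, 89]) cube([89, 22, 860]);
translate([1199, 487, 89]) cube([89, 22, 860]);
translate([1402, 487, 89]) cube([89, 22, 860]);
translate([1605, 487, 89]) cube([89, 22, 860]);
translate([1808, 487, 89]) cube([89, 22, 860]);
translate([2011, 487, 89]) cube([89, 22, 860]);
translate([2214, 487, 89]) cube([89, 22, 860]);
translate([2417, 487, 89]) cube([89, 22, 860]);


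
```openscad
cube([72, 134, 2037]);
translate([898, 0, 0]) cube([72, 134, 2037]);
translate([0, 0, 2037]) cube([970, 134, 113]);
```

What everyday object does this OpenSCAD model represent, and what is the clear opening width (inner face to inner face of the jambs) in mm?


A door frame. The clear opening width is 826 mm.

Two 2037 mm tall posts with a header on top — a door frame. The left jamb is 72 mm wide at x = 0; the right jamb starts at x = 898. The clear opening is 898 − 72 = 826 mm.


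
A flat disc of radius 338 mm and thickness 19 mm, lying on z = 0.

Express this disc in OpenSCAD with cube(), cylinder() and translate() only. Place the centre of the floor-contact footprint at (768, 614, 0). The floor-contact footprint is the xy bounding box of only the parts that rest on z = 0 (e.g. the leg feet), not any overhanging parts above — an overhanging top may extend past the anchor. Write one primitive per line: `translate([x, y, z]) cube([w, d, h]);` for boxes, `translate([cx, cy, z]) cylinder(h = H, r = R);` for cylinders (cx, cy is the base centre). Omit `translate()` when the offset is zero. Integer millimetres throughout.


translate([768, 614, 0]) cylinder(h = 19, r = 338);


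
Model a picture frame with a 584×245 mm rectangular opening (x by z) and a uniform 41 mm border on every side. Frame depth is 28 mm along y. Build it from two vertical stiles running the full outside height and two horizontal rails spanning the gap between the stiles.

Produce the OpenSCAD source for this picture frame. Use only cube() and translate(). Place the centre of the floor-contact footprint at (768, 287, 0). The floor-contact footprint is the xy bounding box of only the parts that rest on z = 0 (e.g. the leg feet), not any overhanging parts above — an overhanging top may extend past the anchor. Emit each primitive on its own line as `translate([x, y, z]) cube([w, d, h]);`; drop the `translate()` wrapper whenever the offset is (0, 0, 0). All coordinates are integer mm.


translate([435, 273, 0]) cube([41, 28, 327]);
translate([1060, 273, 0]) cube([41, 28, 327]);
translate([476, 273, 0]) cube([584, 28, 41]);
translate([476, 273, 286]) cube([584, 28, 41]);


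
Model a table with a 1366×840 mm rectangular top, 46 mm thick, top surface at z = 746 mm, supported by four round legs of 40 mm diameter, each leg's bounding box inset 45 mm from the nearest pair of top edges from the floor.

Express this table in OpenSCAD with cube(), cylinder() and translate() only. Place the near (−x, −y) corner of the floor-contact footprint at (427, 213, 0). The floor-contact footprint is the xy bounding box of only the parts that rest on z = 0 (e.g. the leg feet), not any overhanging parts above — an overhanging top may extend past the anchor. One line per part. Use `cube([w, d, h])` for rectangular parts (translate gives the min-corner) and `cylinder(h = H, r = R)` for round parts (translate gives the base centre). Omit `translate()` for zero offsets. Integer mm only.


translate([382, 168, 700]) cube([1366, 840, 46]);
translate([447, 233, 0]) cylinder(h = 700, r = 20);
translate([1683, 233, 0]) cylinder(h = 700, r = 20);
translate([447, 943, 0]) cylinder(h = 700, r = 20);
translate([1683, 943, 0]) cylinder(h = 700, r = 20);


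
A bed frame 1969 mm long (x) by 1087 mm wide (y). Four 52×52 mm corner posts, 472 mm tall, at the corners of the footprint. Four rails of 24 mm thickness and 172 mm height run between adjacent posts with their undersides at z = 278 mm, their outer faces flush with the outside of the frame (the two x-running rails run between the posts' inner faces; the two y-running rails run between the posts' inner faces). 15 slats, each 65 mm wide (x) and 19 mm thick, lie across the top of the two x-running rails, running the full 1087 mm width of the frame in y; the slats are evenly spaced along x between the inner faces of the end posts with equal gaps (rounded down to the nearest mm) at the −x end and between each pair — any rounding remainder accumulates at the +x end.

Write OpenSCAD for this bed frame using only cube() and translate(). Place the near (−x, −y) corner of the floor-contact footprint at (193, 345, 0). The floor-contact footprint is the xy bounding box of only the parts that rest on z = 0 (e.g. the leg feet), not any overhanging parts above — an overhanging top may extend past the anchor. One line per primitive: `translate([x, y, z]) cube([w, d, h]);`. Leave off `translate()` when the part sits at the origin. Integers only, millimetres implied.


translate([193, 345, 0]) cube([52, 52, 472]);
translate([193, 1380, 0]) cube([52, 52, 472]);
translate([2110, 345, 0]) cube([52, 52, 472]);
translate([2110, 1380, 0]) cube([52, 52, 472]);
translate([245, 345, 278]) cube([1865, 24, 172]);
translate([245, 1408, 278]) cube([1865, 24, 172]);
translate([193, 397, 278]) cube([24, 983, 172]);
translate([2138, 397, 278]) cube([24, 983, 172]);
translate([300, 345, 450]) cube([65, 1087, 19]);
translate([420, 345, 450]) cube([65, 1087, 19]);
translate([540, 345, 450]) cube([65, 1087, 19]);
translate([660, 345, 450]) cube([65, 1087, 19]);
translate([780, 345, 450]) cube([65, 1087, 19]);
translate([900, 345, 450]) cube([65, 1087, 19]);
translate([1020, 345, 450]) cube([65, 1087, 19]);
translate([1140, 345, 450]) cube([65, 1087, 19]);
translate([1260, 345, 450]) cube([65, 1087, 19]);
translate([1380, 345, 450]) cube([65, 1087, 19]);
translate([1500, 345, 450]) cube([65, 1087, 19]);
translate([1620, 345, 450]) cube([65, 1087, 19]);
translate([1740, 345, 450]) cube([65, 1087, 19]);
translate([1860, 345, 450]) cube([65, 1087, 19]);
translate([1980, 345, 450]) cube([65, 1087, 19]);


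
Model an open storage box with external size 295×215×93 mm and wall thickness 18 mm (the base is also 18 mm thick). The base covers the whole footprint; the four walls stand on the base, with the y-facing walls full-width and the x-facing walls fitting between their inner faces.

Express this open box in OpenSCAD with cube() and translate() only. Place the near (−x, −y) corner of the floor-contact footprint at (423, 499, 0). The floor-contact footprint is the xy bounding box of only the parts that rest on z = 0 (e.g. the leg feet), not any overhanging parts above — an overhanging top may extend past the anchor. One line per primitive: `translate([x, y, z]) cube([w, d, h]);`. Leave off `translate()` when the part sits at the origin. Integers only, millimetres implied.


translate([423, 499, 0]) cube([295, 215, 18]);
translate([423, 499, 18]) cube([295, 18, 75]);
translate([423, 696, 18]) cube([295, 18, 75]);
translate([423, 517, 18]) cube([18, 179, 75]);
translate([700, 517, 18]) cube([18, 179, 75]);
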